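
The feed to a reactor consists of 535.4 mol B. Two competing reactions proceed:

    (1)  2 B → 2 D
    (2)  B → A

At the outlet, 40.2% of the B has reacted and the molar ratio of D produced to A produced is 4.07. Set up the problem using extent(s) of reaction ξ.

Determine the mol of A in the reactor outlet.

Conversion of B: B consumed = 0.402 × 535.4 = 215.2 mol = 2ξ₁ + 1ξ₂.
Selectivity: 2ξ₁ / (1ξ₂) = 4.07 → ξ₁ = 2.035 ξ₂.
Substitute: (2·2.035 + 1) ξ₂ = 215.2 → ξ₂ = 42.45 mol, ξ₁ = 86.39 mol.
Outlet amounts (n = n₀ + Σ ν·ξ):
  B: 535.4 − 2(86.39) − 1(42.45) = 320.2
  D: 0 + 2(86.39) = 172.8
  A: 0 + 1(42.45) = 42.45

42.5 mol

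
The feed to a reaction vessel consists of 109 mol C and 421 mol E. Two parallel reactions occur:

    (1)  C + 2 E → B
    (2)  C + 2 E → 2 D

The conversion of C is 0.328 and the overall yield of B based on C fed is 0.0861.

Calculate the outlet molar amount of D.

Yield of B: 1ξ₁ / 109 = 0.0861 → ξ₁ = 9.385 mol.
Conversion of C: 1ξ₁ + 1ξ₂ = 0.328 × 109 = 35.75 → ξ₂ = 26.37 mol.
Outlet amounts (n = n₀ + Σ ν·ξ):
  C: 109 − 1(9.385) − 1(26.37) = 73.25
  E: 421 − 2(9.385) − 2(26.37) = 349.5
  B: 0 + 1(9.385) = 9.385
  D: 0 + 2(26.37) = 52.73

52.7 mol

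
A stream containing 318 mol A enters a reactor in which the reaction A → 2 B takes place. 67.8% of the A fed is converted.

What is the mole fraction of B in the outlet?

0.808

A reacted = 0.678 × 318 = 215.6 mol; ν_A = −1, so ξ = 215.6/1 = 215.6 mol.
Outlet amounts (n = n₀ + ν ξ):
  A: 318 − 1(215.6) = 102.4
  B: 0 + 2(215.6) = 431.2
Total out = 533.6 mol; y_B = 431.2 / 533.6 = 0.8081.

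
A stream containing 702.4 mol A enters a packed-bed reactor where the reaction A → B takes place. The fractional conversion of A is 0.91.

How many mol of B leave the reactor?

A reacted = 0.91 × 702.4 = 639.2 mol; ν_A = −1, so ξ = 639.2/1 = 639.2 mol.
Outlet amounts (n = n₀ + ν ξ):
  A: 702.4 − 1(639.2) = 63.22
  B: 0 + 1(639.2) = 639.2

639 mol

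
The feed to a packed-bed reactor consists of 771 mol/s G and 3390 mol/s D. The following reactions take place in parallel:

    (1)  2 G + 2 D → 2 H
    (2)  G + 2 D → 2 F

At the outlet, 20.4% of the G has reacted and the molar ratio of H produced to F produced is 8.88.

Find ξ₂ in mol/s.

Conversion of G: G consumed = 0.204 × 771 = 157.3 mol/s = 2ξ₁ + 1ξ₂.
Selectivity: 2ξ₁ / (2ξ₂) = 8.88 → ξ₁ = 8.88 ξ₂.
Substitute: (2·8.88 + 1) ξ₂ = 157.3 → ξ₂ = 8.384 mol/s, ξ₁ = 74.45 mol/s.
Outlet amounts (n = n₀ + Σ ν·ξ):
  G: 771 − 2(74.45) − 1(8.384) = 613.7
  D: 3390 − 2(74.45) − 2(8.384) = 3224
  H: 0 + 2(74.45) = 148.9
  F: 0 + 2(8.384) = 16.77

ξ₂ = 8.38 mol/s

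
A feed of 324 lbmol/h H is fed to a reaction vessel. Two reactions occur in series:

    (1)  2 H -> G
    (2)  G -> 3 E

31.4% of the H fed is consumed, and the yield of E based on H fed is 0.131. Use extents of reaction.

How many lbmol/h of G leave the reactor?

Conversion of H: H consumed = 2ξ₁ = 0.314 × 324 → ξ₁ = 50.87 lbmol/h.
Yield of E: 3ξ₂ / 324 = 0.131 → ξ₂ = 14.15 lbmol/h.
Outlet amounts (n = n₀ + Σ ν·ξ):
  H: 324 − 2(50.87) = 222.3
  G: 0 + 1(50.87) − 1(14.15) = 36.72
  E: 0 + 3(14.15) = 42.44

36.7 lbmol/h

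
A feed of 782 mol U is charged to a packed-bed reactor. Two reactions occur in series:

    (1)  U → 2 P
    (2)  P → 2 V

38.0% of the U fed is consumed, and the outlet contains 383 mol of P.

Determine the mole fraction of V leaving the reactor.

0.328

Conversion of U: U consumed = 1ξ₁ = 0.38 × 782 → ξ₁ = 297.2 mol.
P balance: n_P = 0 + 2ξ₁ − 1ξ₂ = 383 → ξ₂ = (2·297.2 − 383)/1 = 211.3 mol.
Outlet amounts (n = n₀ + Σ ν·ξ):
  U: 782 − 1(297.2) = 484.8
  P: 0 + 2(297.2) − 1(211.3) = 383
  V: 0 + 2(211.3) = 422.6
Total out = 1290 mol; y_V = 422.6 / 1290 = 0.3275.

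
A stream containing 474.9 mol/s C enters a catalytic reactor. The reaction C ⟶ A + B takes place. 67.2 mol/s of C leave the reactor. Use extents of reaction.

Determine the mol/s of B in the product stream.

408 mol/s

For C: n = n₀ − 1ξ → 67.2 = 474.9 − 1ξ, giving ξ = 407.7 mol/s.
Outlet amounts (n = n₀ + ν ξ):
  C: 474.9 − 1(407.7) = 67.2
  A: 0 + 1(407.7) = 407.7
  B: 0 + 1(407.7) = 407.7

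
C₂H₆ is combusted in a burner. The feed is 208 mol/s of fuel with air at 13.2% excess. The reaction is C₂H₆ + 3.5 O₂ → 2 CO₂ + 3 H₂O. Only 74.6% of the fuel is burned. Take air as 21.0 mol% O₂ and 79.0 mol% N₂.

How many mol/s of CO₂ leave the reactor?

310 mol/s

Stoichiometric O₂ = 3.5 × 208 = 728 mol/s; O₂ fed = 728 × 1.132 = 824.1 mol/s.
N₂ fed = 824.1 × 79/21 = 3100 mol/s.
Fuel reacted = 0.746 × 208 → ξ = 155.2 mol/s.
Outlet (n = n₀ + ν ξ):
  C₂H₆: 208 − 1(155.2) = 52.83
  O₂: 824.1 − 3.5(155.2) = 281
  N₂: 3100 (inert)
  CO₂: 0 + 2(155.2) = 310.3
  H₂O: 0 + 3(155.2) = 465.5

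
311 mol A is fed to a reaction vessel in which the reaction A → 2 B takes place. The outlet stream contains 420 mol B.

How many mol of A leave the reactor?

101 mol

For B: n = n₀ + 2ξ → 420 = 0 + 2ξ, giving ξ = 210 mol.
Outlet amounts (n = n₀ + ν ξ):
  A: 311 − 1(210) = 101
  B: 0 + 2(210) = 420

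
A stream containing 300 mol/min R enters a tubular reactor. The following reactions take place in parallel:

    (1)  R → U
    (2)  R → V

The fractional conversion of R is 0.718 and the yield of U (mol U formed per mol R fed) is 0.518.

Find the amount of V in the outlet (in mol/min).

60 mol/min

Yield of U: 1ξ₁ / 300 = 0.518 → ξ₁ = 155.4 mol/min.
Conversion of R: 1ξ₁ + 1ξ₂ = 0.718 × 300 = 215.4 → ξ₂ = 60 mol/min.
Outlet amounts (n = n₀ + Σ ν·ξ):
  R: 300 − 1(155.4) − 1(60) = 84.6
  U: 0 + 1(155.4) = 155.4
  V: 0 + 1(60) = 60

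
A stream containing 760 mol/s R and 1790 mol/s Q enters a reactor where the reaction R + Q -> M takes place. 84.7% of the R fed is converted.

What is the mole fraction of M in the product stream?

0.338

R reacted = 0.847 × 760 = 643.7 mol/s; ν_R = −1, so ξ = 643.7/1 = 643.7 mol/s.
Outlet amounts (n = n₀ + ν ξ):
  R: 760 − 1(643.7) = 116.3
  Q: 1790 − 1(643.7) = 1146
  M: 0 + 1(643.7) = 643.7
Total out = 1906 mol/s; y_M = 643.7 / 1906 = 0.3377.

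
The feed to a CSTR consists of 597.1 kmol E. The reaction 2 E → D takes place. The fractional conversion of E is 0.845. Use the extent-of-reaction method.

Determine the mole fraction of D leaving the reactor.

E reacted = 0.845 × 597.1 = 504.5 kmol; ν_E = −2, so ξ = 504.5/2 = 252.3 kmol.
Outlet amounts (n = n₀ + ν ξ):
  E: 597.1 − 2(252.3) = 92.55
  D: 0 + 1(252.3) = 252.3
Total out = 344.8 kmol; y_D = 252.3 / 344.8 = 0.7316.

0.732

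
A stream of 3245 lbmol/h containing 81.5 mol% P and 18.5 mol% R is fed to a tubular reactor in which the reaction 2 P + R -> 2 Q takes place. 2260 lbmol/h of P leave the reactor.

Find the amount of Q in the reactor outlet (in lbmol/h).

For P: n = n₀ − 2ξ → 2260 = 2645 − 2ξ, giving ξ = 192.3 lbmol/h.
Outlet amounts (n = n₀ + ν ξ):
  P: 2645 − 2(192.3) = 2260
  R: 600.3 − 1(192.3) = 408
  Q: 0 + 2(192.3) = 384.7

385 lbmol/h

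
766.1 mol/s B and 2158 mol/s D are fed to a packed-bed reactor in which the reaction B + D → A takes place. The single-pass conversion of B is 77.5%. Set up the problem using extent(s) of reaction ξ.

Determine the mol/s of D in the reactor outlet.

B reacted = 0.775 × 766.1 = 593.7 mol/s; ν_B = −1, so ξ = 593.7/1 = 593.7 mol/s.
Outlet amounts (n = n₀ + ν ξ):
  B: 766.1 − 1(593.7) = 172.4
  D: 2158 − 1(593.7) = 1564
  A: 0 + 1(593.7) = 593.7

1560 mol/s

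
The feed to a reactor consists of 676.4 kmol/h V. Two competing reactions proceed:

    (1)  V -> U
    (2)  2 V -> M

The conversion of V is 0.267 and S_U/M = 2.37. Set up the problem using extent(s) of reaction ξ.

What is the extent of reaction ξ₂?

Conversion of V: V consumed = 0.267 × 676.4 = 180.6 kmol/h = 1ξ₁ + 2ξ₂.
Selectivity: 1ξ₁ / (1ξ₂) = 2.37 → ξ₁ = 2.37 ξ₂.
Substitute: (1·2.37 + 2) ξ₂ = 180.6 → ξ₂ = 41.33 kmol/h, ξ₁ = 97.94 kmol/h.
Outlet amounts (n = n₀ + Σ ν·ξ):
  V: 676.4 − 1(97.94) − 2(41.33) = 495.8
  U: 0 + 1(97.94) = 97.94
  M: 0 + 1(41.33) = 41.33

ξ₂ = 41.3 kmol/h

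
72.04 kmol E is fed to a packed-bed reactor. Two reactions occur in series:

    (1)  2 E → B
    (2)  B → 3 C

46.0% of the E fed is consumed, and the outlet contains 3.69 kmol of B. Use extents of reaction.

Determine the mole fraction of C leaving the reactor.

0.476

Conversion of E: E consumed = 2ξ₁ = 0.46 × 72.04 → ξ₁ = 16.57 kmol.
B balance: n_B = 0 + 1ξ₁ − 1ξ₂ = 3.69 → ξ₂ = (1·16.57 − 3.69)/1 = 12.88 kmol.
Outlet amounts (n = n₀ + Σ ν·ξ):
  E: 72.04 − 2(16.57) = 38.9
  B: 0 + 1(16.57) − 1(12.88) = 3.69
  C: 0 + 3(12.88) = 38.64
Total out = 81.23 kmol; y_C = 38.64 / 81.23 = 0.4757.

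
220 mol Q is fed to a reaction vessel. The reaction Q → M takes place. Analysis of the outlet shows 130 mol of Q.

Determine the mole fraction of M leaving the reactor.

For Q: n = n₀ − 1ξ → 130 = 220 − 1ξ, giving ξ = 90 mol.
Outlet amounts (n = n₀ + ν ξ):
  Q: 220 − 1(90) = 130
  M: 0 + 1(90) = 90
Total out = 220 mol; y_M = 90 / 220 = 0.4091.

0.409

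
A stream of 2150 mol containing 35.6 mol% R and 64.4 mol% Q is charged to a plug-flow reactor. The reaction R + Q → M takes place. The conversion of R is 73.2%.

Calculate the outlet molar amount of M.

560 mol

R reacted = 0.732 × 765.4 = 560.3 mol; ν_R = −1, so ξ = 560.3/1 = 560.3 mol.
Outlet amounts (n = n₀ + ν ξ):
  R: 765.4 − 1(560.3) = 205.1
  Q: 1385 − 1(560.3) = 824.3
  M: 0 + 1(560.3) = 560.3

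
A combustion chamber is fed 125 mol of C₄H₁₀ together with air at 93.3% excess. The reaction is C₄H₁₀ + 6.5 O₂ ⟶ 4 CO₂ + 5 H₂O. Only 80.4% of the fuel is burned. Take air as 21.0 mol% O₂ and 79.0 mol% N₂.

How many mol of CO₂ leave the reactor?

402 mol

Stoichiometric O₂ = 6.5 × 125 = 812.5 mol; O₂ fed = 812.5 × 1.933 = 1571 mol.
N₂ fed = 1571 × 79/21 = 5908 mol.
Fuel reacted = 0.804 × 125 → ξ = 100.5 mol.
Outlet (n = n₀ + ν ξ):
  C₄H₁₀: 125 − 1(100.5) = 24.5
  O₂: 1571 − 6.5(100.5) = 917.3
  N₂: 5908 (inert)
  CO₂: 0 + 4(100.5) = 402
  H₂O: 0 + 5(100.5) = 502.5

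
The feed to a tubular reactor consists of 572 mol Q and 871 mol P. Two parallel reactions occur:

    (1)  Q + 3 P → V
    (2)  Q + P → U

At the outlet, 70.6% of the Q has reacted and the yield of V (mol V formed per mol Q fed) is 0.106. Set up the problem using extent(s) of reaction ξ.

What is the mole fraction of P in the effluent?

Yield of V: 1ξ₁ / 572 = 0.106 → ξ₁ = 60.63 mol.
Conversion of Q: 1ξ₁ + 1ξ₂ = 0.706 × 572 = 403.8 → ξ₂ = 343.2 mol.
Outlet amounts (n = n₀ + Σ ν·ξ):
  Q: 572 − 1(60.63) − 1(343.2) = 168.2
  P: 871 − 3(60.63) − 1(343.2) = 345.9
  V: 0 + 1(60.63) = 60.63
  U: 0 + 1(343.2) = 343.2
Total out = 917.9 mol; y_P = 345.9 / 917.9 = 0.3768.

0.377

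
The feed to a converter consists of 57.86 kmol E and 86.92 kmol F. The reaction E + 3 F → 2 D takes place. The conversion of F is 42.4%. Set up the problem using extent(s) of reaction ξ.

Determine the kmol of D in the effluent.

24.6 kmol

F reacted = 0.424 × 86.92 = 36.85 kmol; ν_F = −3, so ξ = 36.85/3 = 12.28 kmol.
Outlet amounts (n = n₀ + ν ξ):
  E: 57.86 − 1(12.28) = 45.58
  F: 86.92 − 3(12.28) = 50.07
  D: 0 + 2(12.28) = 24.57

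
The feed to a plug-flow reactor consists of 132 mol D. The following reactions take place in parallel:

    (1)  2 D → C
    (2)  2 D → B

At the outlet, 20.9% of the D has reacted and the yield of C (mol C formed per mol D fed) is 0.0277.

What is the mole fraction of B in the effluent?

Yield of C: 1ξ₁ / 132 = 0.0277 → ξ₁ = 3.656 mol.
Conversion of D: 2ξ₁ + 2ξ₂ = 0.209 × 132 = 27.59 → ξ₂ = 10.14 mol.
Outlet amounts (n = n₀ + Σ ν·ξ):
  D: 132 − 2(3.656) − 2(10.14) = 104.4
  C: 0 + 1(3.656) = 3.656
  B: 0 + 1(10.14) = 10.14
Total out = 118.2 mol; y_B = 10.14 / 118.2 = 0.08576.

0.0858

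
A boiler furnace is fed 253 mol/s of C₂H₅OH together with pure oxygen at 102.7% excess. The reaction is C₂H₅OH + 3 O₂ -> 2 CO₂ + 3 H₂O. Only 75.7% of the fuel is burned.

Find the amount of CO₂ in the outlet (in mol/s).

383 mol/s

Stoichiometric O₂ = 3 × 253 = 759 mol/s; O₂ fed = 759 × 2.027 = 1538 mol/s.
Fuel reacted = 0.757 × 253 → ξ = 191.5 mol/s.
Outlet (n = n₀ + ν ξ):
  C₂H₅OH: 253 − 1(191.5) = 61.48
  O₂: 1538 − 3(191.5) = 963.9
  CO₂: 0 + 2(191.5) = 383
  H₂O: 0 + 3(191.5) = 574.6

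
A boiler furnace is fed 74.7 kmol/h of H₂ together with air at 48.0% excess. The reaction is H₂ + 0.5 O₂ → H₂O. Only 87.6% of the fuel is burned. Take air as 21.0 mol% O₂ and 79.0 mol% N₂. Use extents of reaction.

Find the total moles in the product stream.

305 kmol/h

Stoichiometric O₂ = 0.5 × 74.7 = 37.35 kmol/h; O₂ fed = 37.35 × 1.480 = 55.28 kmol/h.
N₂ fed = 55.28 × 79/21 = 208 kmol/h.
Fuel reacted = 0.876 × 74.7 → ξ = 65.44 kmol/h.
Outlet (n = n₀ + ν ξ):
  H₂: 74.7 − 1(65.44) = 9.263
  O₂: 55.28 − 0.5(65.44) = 22.56
  N₂: 208 (inert)
  H₂O: 0 + 1(65.44) = 65.44
Total out = 9.263 + 22.56 + 208 + 65.44 = 305.2 kmol/h.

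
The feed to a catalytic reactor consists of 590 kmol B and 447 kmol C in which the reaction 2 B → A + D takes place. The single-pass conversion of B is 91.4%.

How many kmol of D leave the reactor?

B reacted = 0.914 × 590 = 539.3 kmol; ν_B = −2, so ξ = 539.3/2 = 269.6 kmol.
Outlet amounts (n = n₀ + ν ξ):
  B: 590 − 2(269.6) = 50.74
  A: 0 + 1(269.6) = 269.6
  D: 0 + 1(269.6) = 269.6
  C: 447 (inert)

270 kmol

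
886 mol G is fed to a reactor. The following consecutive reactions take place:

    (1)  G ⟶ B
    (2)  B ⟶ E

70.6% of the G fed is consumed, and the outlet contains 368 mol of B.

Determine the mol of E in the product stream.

258 mol

Conversion of G: G consumed = 1ξ₁ = 0.706 × 886 → ξ₁ = 625.5 mol.
B balance: n_B = 0 + 1ξ₁ − 1ξ₂ = 368 → ξ₂ = (1·625.5 − 368)/1 = 257.5 mol.
Outlet amounts (n = n₀ + Σ ν·ξ):
  G: 886 − 1(625.5) = 260.5
  B: 0 + 1(625.5) − 1(257.5) = 368
  E: 0 + 1(257.5) = 257.5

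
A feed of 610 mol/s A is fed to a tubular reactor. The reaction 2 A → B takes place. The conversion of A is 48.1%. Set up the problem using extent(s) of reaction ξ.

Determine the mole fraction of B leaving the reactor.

A reacted = 0.481 × 610 = 293.4 mol/s; ν_A = −2, so ξ = 293.4/2 = 146.7 mol/s.
Outlet amounts (n = n₀ + ν ξ):
  A: 610 − 2(146.7) = 316.6
  B: 0 + 1(146.7) = 146.7
Total out = 463.3 mol/s; y_B = 146.7 / 463.3 = 0.3167.

0.317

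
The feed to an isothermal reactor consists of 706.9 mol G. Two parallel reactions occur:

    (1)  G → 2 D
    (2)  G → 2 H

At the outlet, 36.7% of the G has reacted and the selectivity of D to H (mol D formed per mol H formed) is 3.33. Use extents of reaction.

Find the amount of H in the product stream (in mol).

Conversion of G: G consumed = 0.367 × 706.9 = 259.4 mol = 1ξ₁ + 1ξ₂.
Selectivity: 2ξ₁ / (2ξ₂) = 3.33 → ξ₁ = 3.33 ξ₂.
Substitute: (1·3.33 + 1) ξ₂ = 259.4 → ξ₂ = 59.92 mol, ξ₁ = 199.5 mol.
Outlet amounts (n = n₀ + Σ ν·ξ):
  G: 706.9 − 1(199.5) − 1(59.92) = 447.5
  D: 0 + 2(199.5) = 399
  H: 0 + 2(59.92) = 119.8

120 mol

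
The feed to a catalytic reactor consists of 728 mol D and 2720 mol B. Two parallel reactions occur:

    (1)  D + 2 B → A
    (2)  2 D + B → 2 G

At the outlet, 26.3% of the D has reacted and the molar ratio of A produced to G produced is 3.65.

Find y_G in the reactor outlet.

Conversion of D: D consumed = 0.263 × 728 = 191.5 mol = 1ξ₁ + 2ξ₂.
Selectivity: 1ξ₁ / (2ξ₂) = 3.65 → ξ₁ = 7.3 ξ₂.
Substitute: (1·7.3 + 2) ξ₂ = 191.5 → ξ₂ = 20.59 mol, ξ₁ = 150.3 mol.
Outlet amounts (n = n₀ + Σ ν·ξ):
  D: 728 − 1(150.3) − 2(20.59) = 536.5
  B: 2720 − 2(150.3) − 1(20.59) = 2399
  A: 0 + 1(150.3) = 150.3
  G: 0 + 2(20.59) = 41.18
Total out = 3127 mol; y_G = 41.18 / 3127 = 0.01317.

0.0132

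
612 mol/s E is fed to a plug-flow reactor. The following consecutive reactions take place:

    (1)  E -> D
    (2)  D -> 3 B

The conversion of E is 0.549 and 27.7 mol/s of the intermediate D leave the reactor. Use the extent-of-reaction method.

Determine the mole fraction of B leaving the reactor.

Conversion of E: E consumed = 1ξ₁ = 0.549 × 612 → ξ₁ = 336 mol/s.
D balance: n_D = 0 + 1ξ₁ − 1ξ₂ = 27.7 → ξ₂ = (1·336 − 27.7)/1 = 308.3 mol/s.
Outlet amounts (n = n₀ + Σ ν·ξ):
  E: 612 − 1(336) = 276
  D: 0 + 1(336) − 1(308.3) = 27.7
  B: 0 + 3(308.3) = 924.9
Total out = 1229 mol/s; y_B = 924.9 / 1229 = 0.7528.

0.753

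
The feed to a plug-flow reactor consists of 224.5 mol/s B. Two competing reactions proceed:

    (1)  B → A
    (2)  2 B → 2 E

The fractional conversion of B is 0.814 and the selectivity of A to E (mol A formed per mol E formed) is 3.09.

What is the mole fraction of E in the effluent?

0.199

Conversion of B: B consumed = 0.814 × 224.5 = 182.7 mol/s = 1ξ₁ + 2ξ₂.
Selectivity: 1ξ₁ / (2ξ₂) = 3.09 → ξ₁ = 6.18 ξ₂.
Substitute: (1·6.18 + 2) ξ₂ = 182.7 → ξ₂ = 22.34 mol/s, ξ₁ = 138.1 mol/s.
Outlet amounts (n = n₀ + Σ ν·ξ):
  B: 224.5 − 1(138.1) − 2(22.34) = 41.76
  A: 0 + 1(138.1) = 138.1
  E: 0 + 2(22.34) = 44.68
Total out = 224.5 mol/s; y_E = 44.68 / 224.5 = 0.199.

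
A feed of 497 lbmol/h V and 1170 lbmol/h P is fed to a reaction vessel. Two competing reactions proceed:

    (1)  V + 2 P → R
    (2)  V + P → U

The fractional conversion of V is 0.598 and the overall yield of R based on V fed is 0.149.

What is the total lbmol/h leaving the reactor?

Yield of R: 1ξ₁ / 497 = 0.149 → ξ₁ = 74.05 lbmol/h.
Conversion of V: 1ξ₁ + 1ξ₂ = 0.598 × 497 = 297.2 → ξ₂ = 223.2 lbmol/h.
Outlet amounts (n = n₀ + Σ ν·ξ):
  V: 497 − 1(74.05) − 1(223.2) = 199.8
  P: 1170 − 2(74.05) − 1(223.2) = 798.7
  R: 0 + 1(74.05) = 74.05
  U: 0 + 1(223.2) = 223.2
Total out = 199.8 + 798.7 + 74.05 + 223.2 = 1296 lbmol/h.

1300 lbmol/h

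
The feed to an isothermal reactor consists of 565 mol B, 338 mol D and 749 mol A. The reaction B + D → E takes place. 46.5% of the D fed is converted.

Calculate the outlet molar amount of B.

D reacted = 0.465 × 338 = 157.2 mol; ν_D = −1, so ξ = 157.2/1 = 157.2 mol.
Outlet amounts (n = n₀ + ν ξ):
  B: 565 − 1(157.2) = 407.8
  D: 338 − 1(157.2) = 180.8
  E: 0 + 1(157.2) = 157.2
  A: 749 (inert)

408 mol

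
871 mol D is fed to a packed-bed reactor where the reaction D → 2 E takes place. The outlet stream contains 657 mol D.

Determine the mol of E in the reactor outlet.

For D: n = n₀ − 1ξ → 657 = 871 − 1ξ, giving ξ = 214 mol.
Outlet amounts (n = n₀ + ν ξ):
  D: 871 − 1(214) = 657
  E: 0 + 2(214) = 428

428 mol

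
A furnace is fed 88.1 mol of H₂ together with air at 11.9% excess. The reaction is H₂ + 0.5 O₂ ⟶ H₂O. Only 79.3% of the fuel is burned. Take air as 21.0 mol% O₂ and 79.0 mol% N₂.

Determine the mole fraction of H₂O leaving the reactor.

0.243

Stoichiometric O₂ = 0.5 × 88.1 = 44.05 mol; O₂ fed = 44.05 × 1.119 = 49.29 mol.
N₂ fed = 49.29 × 79/21 = 185.4 mol.
Fuel reacted = 0.793 × 88.1 → ξ = 69.86 mol.
Outlet (n = n₀ + ν ξ):
  H₂: 88.1 − 1(69.86) = 18.24
  O₂: 49.29 − 0.5(69.86) = 14.36
  N₂: 185.4 (inert)
  H₂O: 0 + 1(69.86) = 69.86
Total out = 287.9 mol; y_H₂O = 69.86 / 287.9 = 0.2427.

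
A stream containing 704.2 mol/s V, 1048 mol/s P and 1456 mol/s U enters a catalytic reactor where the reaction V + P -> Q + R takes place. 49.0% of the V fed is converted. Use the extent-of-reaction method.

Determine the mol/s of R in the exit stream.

V reacted = 0.49 × 704.2 = 345.1 mol/s; ν_V = −1, so ξ = 345.1/1 = 345.1 mol/s.
Outlet amounts (n = n₀ + ν ξ):
  V: 704.2 − 1(345.1) = 359.1
  P: 1048 − 1(345.1) = 702.9
  Q: 0 + 1(345.1) = 345.1
  R: 0 + 1(345.1) = 345.1
  U: 1456 (inert)

345 mol/s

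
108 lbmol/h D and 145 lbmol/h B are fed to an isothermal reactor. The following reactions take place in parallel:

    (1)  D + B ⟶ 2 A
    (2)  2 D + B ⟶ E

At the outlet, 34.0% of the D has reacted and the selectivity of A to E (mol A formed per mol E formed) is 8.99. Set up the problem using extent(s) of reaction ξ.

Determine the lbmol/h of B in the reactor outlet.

114 lbmol/h

Conversion of D: D consumed = 0.34 × 108 = 36.72 lbmol/h = 1ξ₁ + 2ξ₂.
Selectivity: 2ξ₁ / (1ξ₂) = 8.99 → ξ₁ = 4.495 ξ₂.
Substitute: (1·4.495 + 2) ξ₂ = 36.72 → ξ₂ = 5.654 lbmol/h, ξ₁ = 25.41 lbmol/h.
Outlet amounts (n = n₀ + Σ ν·ξ):
  D: 108 − 1(25.41) − 2(5.654) = 71.28
  B: 145 − 1(25.41) − 1(5.654) = 113.9
  A: 0 + 2(25.41) = 50.83
  E: 0 + 1(5.654) = 5.654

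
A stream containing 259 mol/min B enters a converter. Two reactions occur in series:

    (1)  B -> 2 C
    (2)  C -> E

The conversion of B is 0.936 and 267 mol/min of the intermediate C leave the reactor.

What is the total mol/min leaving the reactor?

501 mol/min

Conversion of B: B consumed = 1ξ₁ = 0.936 × 259 → ξ₁ = 242.4 mol/min.
C balance: n_C = 0 + 2ξ₁ − 1ξ₂ = 267 → ξ₂ = (2·242.4 − 267)/1 = 217.8 mol/min.
Outlet amounts (n = n₀ + Σ ν·ξ):
  B: 259 − 1(242.4) = 16.58
  C: 0 + 2(242.4) − 1(217.8) = 267
  E: 0 + 1(217.8) = 217.8
Total out = 16.58 + 267 + 217.8 = 501.4 mol/min.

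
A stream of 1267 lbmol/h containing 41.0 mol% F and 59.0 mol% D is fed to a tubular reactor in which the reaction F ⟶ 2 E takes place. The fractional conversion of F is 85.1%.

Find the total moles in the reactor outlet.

1710 lbmol/h

F reacted = 0.851 × 519.5 = 442.1 lbmol/h; ν_F = −1, so ξ = 442.1/1 = 442.1 lbmol/h.
Outlet amounts (n = n₀ + ν ξ):
  F: 519.5 − 1(442.1) = 77.4
  E: 0 + 2(442.1) = 884.1
  D: 747.5 (inert)
Total out = 77.4 + 884.1 + 747.5 = 1709 lbmol/h.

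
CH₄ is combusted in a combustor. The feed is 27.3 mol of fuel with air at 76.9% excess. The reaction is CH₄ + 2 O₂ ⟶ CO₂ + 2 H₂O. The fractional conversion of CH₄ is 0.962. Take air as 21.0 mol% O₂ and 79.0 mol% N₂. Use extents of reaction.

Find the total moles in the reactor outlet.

487 mol

Stoichiometric O₂ = 2 × 27.3 = 54.6 mol; O₂ fed = 54.6 × 1.769 = 96.59 mol.
N₂ fed = 96.59 × 79/21 = 363.4 mol.
Fuel reacted = 0.962 × 27.3 → ξ = 26.26 mol.
Outlet (n = n₀ + ν ξ):
  CH₄: 27.3 − 1(26.26) = 1.037
  O₂: 96.59 − 2(26.26) = 44.06
  N₂: 363.4 (inert)
  CO₂: 0 + 1(26.26) = 26.26
  H₂O: 0 + 2(26.26) = 52.53
Total out = 1.037 + 44.06 + 363.4 + 26.26 + 52.53 = 487.2 mol.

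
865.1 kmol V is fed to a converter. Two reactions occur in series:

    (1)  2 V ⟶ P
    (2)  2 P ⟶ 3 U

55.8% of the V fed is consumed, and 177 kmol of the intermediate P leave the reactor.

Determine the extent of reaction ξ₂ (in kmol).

Conversion of V: V consumed = 2ξ₁ = 0.558 × 865.1 → ξ₁ = 241.4 kmol.
P balance: n_P = 0 + 1ξ₁ − 2ξ₂ = 177 → ξ₂ = (1·241.4 − 177)/2 = 32.18 kmol.
Outlet amounts (n = n₀ + Σ ν·ξ):
  V: 865.1 − 2(241.4) = 382.4
  P: 0 + 1(241.4) − 2(32.18) = 177
  U: 0 + 3(32.18) = 96.54

ξ₂ = 32.2 kmol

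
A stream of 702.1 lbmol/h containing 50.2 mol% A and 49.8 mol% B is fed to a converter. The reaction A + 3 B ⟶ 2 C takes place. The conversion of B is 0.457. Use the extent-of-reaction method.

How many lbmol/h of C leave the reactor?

107 lbmol/h

B reacted = 0.457 × 349.6 = 159.8 lbmol/h; ν_B = −3, so ξ = 159.8/3 = 53.26 lbmol/h.
Outlet amounts (n = n₀ + ν ξ):
  A: 352.5 − 1(53.26) = 299.2
  B: 349.6 − 3(53.26) = 189.9
  C: 0 + 2(53.26) = 106.5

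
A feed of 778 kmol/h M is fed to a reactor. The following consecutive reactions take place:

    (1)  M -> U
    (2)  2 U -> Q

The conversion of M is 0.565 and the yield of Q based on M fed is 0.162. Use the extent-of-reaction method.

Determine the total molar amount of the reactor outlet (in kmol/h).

652 kmol/h

Conversion of M: M consumed = 1ξ₁ = 0.565 × 778 → ξ₁ = 439.6 kmol/h.
Yield of Q: 1ξ₂ / 778 = 0.162 → ξ₂ = 126 kmol/h.
Outlet amounts (n = n₀ + Σ ν·ξ):
  M: 778 − 1(439.6) = 338.4
  U: 0 + 1(439.6) − 2(126) = 187.5
  Q: 0 + 1(126) = 126
Total out = 338.4 + 187.5 + 126 = 652 kmol/h.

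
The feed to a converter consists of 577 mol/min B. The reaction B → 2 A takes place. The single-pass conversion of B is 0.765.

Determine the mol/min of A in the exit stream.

B reacted = 0.765 × 577 = 441.4 mol/min; ν_B = −1, so ξ = 441.4/1 = 441.4 mol/min.
Outlet amounts (n = n₀ + ν ξ):
  B: 577 − 1(441.4) = 135.6
  A: 0 + 2(441.4) = 882.8

883 mol/min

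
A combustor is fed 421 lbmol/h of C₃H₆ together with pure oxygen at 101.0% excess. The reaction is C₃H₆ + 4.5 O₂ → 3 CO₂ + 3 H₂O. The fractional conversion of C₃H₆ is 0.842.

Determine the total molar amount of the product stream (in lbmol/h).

4410 lbmol/h

Stoichiometric O₂ = 4.5 × 421 = 1894 lbmol/h; O₂ fed = 1894 × 2.010 = 3808 lbmol/h.
Fuel reacted = 0.842 × 421 → ξ = 354.5 lbmol/h.
Outlet (n = n₀ + ν ξ):
  C₃H₆: 421 − 1(354.5) = 66.52
  O₂: 3808 − 4.5(354.5) = 2213
  CO₂: 0 + 3(354.5) = 1063
  H₂O: 0 + 3(354.5) = 1063
Total out = 66.52 + 2213 + 1063 + 1063 = 4406 lbmol/h.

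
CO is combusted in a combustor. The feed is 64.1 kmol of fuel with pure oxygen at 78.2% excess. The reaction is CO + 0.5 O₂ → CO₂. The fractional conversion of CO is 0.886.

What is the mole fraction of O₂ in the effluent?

0.309

Stoichiometric O₂ = 0.5 × 64.1 = 32.05 kmol; O₂ fed = 32.05 × 1.782 = 57.11 kmol.
Fuel reacted = 0.886 × 64.1 → ξ = 56.79 kmol.
Outlet (n = n₀ + ν ξ):
  CO: 64.1 − 1(56.79) = 7.307
  O₂: 57.11 − 0.5(56.79) = 28.72
  CO₂: 0 + 1(56.79) = 56.79
Total out = 92.82 kmol; y_O₂ = 28.72 / 92.82 = 0.3094.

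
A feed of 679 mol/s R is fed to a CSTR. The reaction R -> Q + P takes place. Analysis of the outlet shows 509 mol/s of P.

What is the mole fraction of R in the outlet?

For P: n = n₀ + 1ξ → 509 = 0 + 1ξ, giving ξ = 509 mol/s.
Outlet amounts (n = n₀ + ν ξ):
  R: 679 − 1(509) = 170
  Q: 0 + 1(509) = 509
  P: 0 + 1(509) = 509
Total out = 1188 mol/s; y_R = 170 / 1188 = 0.1431.

0.143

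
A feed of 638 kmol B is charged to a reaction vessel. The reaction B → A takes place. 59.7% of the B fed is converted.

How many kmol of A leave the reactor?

381 kmol

B reacted = 0.597 × 638 = 380.9 kmol; ν_B = −1, so ξ = 380.9/1 = 380.9 kmol.
Outlet amounts (n = n₀ + ν ξ):
  B: 638 − 1(380.9) = 257.1
  A: 0 + 1(380.9) = 380.9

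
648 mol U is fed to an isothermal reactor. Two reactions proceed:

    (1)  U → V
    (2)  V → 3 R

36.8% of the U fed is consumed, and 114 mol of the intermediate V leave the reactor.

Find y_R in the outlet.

Conversion of U: U consumed = 1ξ₁ = 0.368 × 648 → ξ₁ = 238.5 mol.
V balance: n_V = 0 + 1ξ₁ − 1ξ₂ = 114 → ξ₂ = (1·238.5 − 114)/1 = 124.5 mol.
Outlet amounts (n = n₀ + Σ ν·ξ):
  U: 648 − 1(238.5) = 409.5
  V: 0 + 1(238.5) − 1(124.5) = 114
  R: 0 + 3(124.5) = 373.4
Total out = 896.9 mol; y_R = 373.4 / 896.9 = 0.4163.

0.416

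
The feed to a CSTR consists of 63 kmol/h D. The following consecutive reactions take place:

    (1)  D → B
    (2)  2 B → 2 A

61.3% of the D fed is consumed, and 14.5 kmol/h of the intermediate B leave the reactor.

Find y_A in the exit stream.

0.383

Conversion of D: D consumed = 1ξ₁ = 0.613 × 63 → ξ₁ = 38.62 kmol/h.
B balance: n_B = 0 + 1ξ₁ − 2ξ₂ = 14.5 → ξ₂ = (1·38.62 − 14.5)/2 = 12.06 kmol/h.
Outlet amounts (n = n₀ + Σ ν·ξ):
  D: 63 − 1(38.62) = 24.38
  B: 0 + 1(38.62) − 2(12.06) = 14.5
  A: 0 + 2(12.06) = 24.12
Total out = 63 kmol/h; y_A = 24.12 / 63 = 0.3828.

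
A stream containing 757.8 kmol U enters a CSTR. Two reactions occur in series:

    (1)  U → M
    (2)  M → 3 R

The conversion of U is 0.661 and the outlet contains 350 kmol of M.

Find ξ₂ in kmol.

Conversion of U: U consumed = 1ξ₁ = 0.661 × 757.8 → ξ₁ = 500.9 kmol.
M balance: n_M = 0 + 1ξ₁ − 1ξ₂ = 350 → ξ₂ = (1·500.9 − 350)/1 = 150.9 kmol.
Outlet amounts (n = n₀ + Σ ν·ξ):
  U: 757.8 − 1(500.9) = 256.9
  M: 0 + 1(500.9) − 1(150.9) = 350
  R: 0 + 3(150.9) = 452.7

ξ₂ = 151 kmol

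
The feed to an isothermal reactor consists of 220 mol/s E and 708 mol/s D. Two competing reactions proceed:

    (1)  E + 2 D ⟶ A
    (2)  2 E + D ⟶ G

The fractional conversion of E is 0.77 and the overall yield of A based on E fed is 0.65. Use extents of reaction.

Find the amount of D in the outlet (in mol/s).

Yield of A: 1ξ₁ / 220 = 0.65 → ξ₁ = 143 mol/s.
Conversion of E: 1ξ₁ + 2ξ₂ = 0.77 × 220 = 169.4 → ξ₂ = 13.2 mol/s.
Outlet amounts (n = n₀ + Σ ν·ξ):
  E: 220 − 1(143) − 2(13.2) = 50.6
  D: 708 − 2(143) − 1(13.2) = 408.8
  A: 0 + 1(143) = 143
  G: 0 + 1(13.2) = 13.2

409 mol/s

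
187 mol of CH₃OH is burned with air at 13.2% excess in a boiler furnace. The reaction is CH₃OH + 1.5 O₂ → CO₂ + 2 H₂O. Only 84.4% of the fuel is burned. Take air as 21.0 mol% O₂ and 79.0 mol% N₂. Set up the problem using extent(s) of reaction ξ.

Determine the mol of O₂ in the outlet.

Stoichiometric O₂ = 1.5 × 187 = 280.5 mol; O₂ fed = 280.5 × 1.132 = 317.5 mol.
N₂ fed = 317.5 × 79/21 = 1195 mol.
Fuel reacted = 0.844 × 187 → ξ = 157.8 mol.
Outlet (n = n₀ + ν ξ):
  CH₃OH: 187 − 1(157.8) = 29.17
  O₂: 317.5 − 1.5(157.8) = 80.78
  N₂: 1195 (inert)
  CO₂: 0 + 1(157.8) = 157.8
  H₂O: 0 + 2(157.8) = 315.7

80.8 mol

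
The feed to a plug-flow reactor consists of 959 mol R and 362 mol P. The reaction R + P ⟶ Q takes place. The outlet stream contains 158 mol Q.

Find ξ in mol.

For Q: n = n₀ + 1ξ → 158 = 0 + 1ξ, giving ξ = 158 mol.
Outlet amounts (n = n₀ + ν ξ):
  R: 959 − 1(158) = 801
  P: 362 − 1(158) = 204
  Q: 0 + 1(158) = 158

ξ = 158 mol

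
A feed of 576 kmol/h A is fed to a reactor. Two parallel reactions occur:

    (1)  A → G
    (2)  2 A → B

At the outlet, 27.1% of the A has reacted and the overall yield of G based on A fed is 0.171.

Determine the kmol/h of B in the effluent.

Yield of G: 1ξ₁ / 576 = 0.171 → ξ₁ = 98.5 kmol/h.
Conversion of A: 1ξ₁ + 2ξ₂ = 0.271 × 576 = 156.1 → ξ₂ = 28.8 kmol/h.
Outlet amounts (n = n₀ + Σ ν·ξ):
  A: 576 − 1(98.5) − 2(28.8) = 419.9
  G: 0 + 1(98.5) = 98.5
  B: 0 + 1(28.8) = 28.8

28.8 kmol/h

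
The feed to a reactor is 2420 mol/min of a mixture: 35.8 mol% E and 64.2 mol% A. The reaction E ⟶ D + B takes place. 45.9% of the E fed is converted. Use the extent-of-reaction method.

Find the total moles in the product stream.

E reacted = 0.459 × 866.4 = 397.7 mol/min; ν_E = −1, so ξ = 397.7/1 = 397.7 mol/min.
Outlet amounts (n = n₀ + ν ξ):
  E: 866.4 − 1(397.7) = 468.7
  D: 0 + 1(397.7) = 397.7
  B: 0 + 1(397.7) = 397.7
  A: 1554 (inert)
Total out = 468.7 + 397.7 + 397.7 + 1554 = 2818 mol/min.

2820 mol/min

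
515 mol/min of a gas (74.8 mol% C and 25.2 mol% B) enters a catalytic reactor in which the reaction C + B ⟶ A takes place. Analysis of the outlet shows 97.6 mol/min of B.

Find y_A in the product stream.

For B: n = n₀ − 1ξ → 97.6 = 129.8 − 1ξ, giving ξ = 32.18 mol/min.
Outlet amounts (n = n₀ + ν ξ):
  C: 385.2 − 1(32.18) = 353
  B: 129.8 − 1(32.18) = 97.6
  A: 0 + 1(32.18) = 32.18
Total out = 482.8 mol/min; y_A = 32.18 / 482.8 = 0.06665.

0.0667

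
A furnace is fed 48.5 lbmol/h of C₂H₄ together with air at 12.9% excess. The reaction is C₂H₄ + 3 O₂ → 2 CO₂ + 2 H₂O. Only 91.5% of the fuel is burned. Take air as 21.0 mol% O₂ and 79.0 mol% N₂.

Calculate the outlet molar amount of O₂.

31.1 lbmol/h

Stoichiometric O₂ = 3 × 48.5 = 145.5 lbmol/h; O₂ fed = 145.5 × 1.129 = 164.3 lbmol/h.
N₂ fed = 164.3 × 79/21 = 618 lbmol/h.
Fuel reacted = 0.915 × 48.5 → ξ = 44.38 lbmol/h.
Outlet (n = n₀ + ν ξ):
  C₂H₄: 48.5 − 1(44.38) = 4.122
  O₂: 164.3 − 3(44.38) = 31.14
  N₂: 618 (inert)
  CO₂: 0 + 2(44.38) = 88.76
  H₂O: 0 + 2(44.38) = 88.76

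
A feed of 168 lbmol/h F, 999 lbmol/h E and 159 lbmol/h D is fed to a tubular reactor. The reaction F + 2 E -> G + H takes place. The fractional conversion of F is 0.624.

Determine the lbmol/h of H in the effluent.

F reacted = 0.624 × 168 = 104.8 lbmol/h; ν_F = −1, so ξ = 104.8/1 = 104.8 lbmol/h.
Outlet amounts (n = n₀ + ν ξ):
  F: 168 − 1(104.8) = 63.17
  E: 999 − 2(104.8) = 789.3
  G: 0 + 1(104.8) = 104.8
  H: 0 + 1(104.8) = 104.8
  D: 159 (inert)

105 lbmol/h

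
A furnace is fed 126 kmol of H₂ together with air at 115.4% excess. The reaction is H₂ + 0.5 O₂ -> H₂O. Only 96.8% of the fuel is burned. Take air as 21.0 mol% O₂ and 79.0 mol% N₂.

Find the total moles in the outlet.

711 kmol

Stoichiometric O₂ = 0.5 × 126 = 63 kmol; O₂ fed = 63 × 2.154 = 135.7 kmol.
N₂ fed = 135.7 × 79/21 = 510.5 kmol.
Fuel reacted = 0.968 × 126 → ξ = 122 kmol.
Outlet (n = n₀ + ν ξ):
  H₂: 126 − 1(122) = 4.032
  O₂: 135.7 − 0.5(122) = 74.72
  N₂: 510.5 (inert)
  H₂O: 0 + 1(122) = 122
Total out = 4.032 + 74.72 + 510.5 + 122 = 711.2 kmol.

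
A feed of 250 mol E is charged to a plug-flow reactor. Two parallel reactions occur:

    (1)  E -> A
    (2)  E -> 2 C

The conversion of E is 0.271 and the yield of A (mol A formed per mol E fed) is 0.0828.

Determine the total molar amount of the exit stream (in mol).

Yield of A: 1ξ₁ / 250 = 0.0828 → ξ₁ = 20.7 mol.
Conversion of E: 1ξ₁ + 1ξ₂ = 0.271 × 250 = 67.75 → ξ₂ = 47.05 mol.
Outlet amounts (n = n₀ + Σ ν·ξ):
  E: 250 − 1(20.7) − 1(47.05) = 182.2
  A: 0 + 1(20.7) = 20.7
  C: 0 + 2(47.05) = 94.1
Total out = 182.2 + 20.7 + 94.1 = 297.1 mol.

297 mol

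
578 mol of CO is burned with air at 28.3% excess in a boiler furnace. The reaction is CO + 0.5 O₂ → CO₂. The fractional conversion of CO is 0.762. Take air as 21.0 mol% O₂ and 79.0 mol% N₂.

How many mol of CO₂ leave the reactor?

440 mol

Stoichiometric O₂ = 0.5 × 578 = 289 mol; O₂ fed = 289 × 1.283 = 370.8 mol.
N₂ fed = 370.8 × 79/21 = 1395 mol.
Fuel reacted = 0.762 × 578 → ξ = 440.4 mol.
Outlet (n = n₀ + ν ξ):
  CO: 578 − 1(440.4) = 137.6
  O₂: 370.8 − 0.5(440.4) = 150.6
  N₂: 1395 (inert)
  CO₂: 0 + 1(440.4) = 440.4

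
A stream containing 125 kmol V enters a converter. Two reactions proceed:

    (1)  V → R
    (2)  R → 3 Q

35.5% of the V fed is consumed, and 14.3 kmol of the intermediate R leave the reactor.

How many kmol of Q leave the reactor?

Conversion of V: V consumed = 1ξ₁ = 0.355 × 125 → ξ₁ = 44.38 kmol.
R balance: n_R = 0 + 1ξ₁ − 1ξ₂ = 14.3 → ξ₂ = (1·44.38 − 14.3)/1 = 30.07 kmol.
Outlet amounts (n = n₀ + Σ ν·ξ):
  V: 125 − 1(44.38) = 80.62
  R: 0 + 1(44.38) − 1(30.07) = 14.3
  Q: 0 + 3(30.07) = 90.22

90.2 kmol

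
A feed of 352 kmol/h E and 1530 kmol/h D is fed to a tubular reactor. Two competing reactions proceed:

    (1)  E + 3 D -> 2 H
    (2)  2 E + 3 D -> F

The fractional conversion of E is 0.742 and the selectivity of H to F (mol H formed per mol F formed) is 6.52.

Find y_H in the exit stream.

Conversion of E: E consumed = 0.742 × 352 = 261.2 kmol/h = 1ξ₁ + 2ξ₂.
Selectivity: 2ξ₁ / (1ξ₂) = 6.52 → ξ₁ = 3.26 ξ₂.
Substitute: (1·3.26 + 2) ξ₂ = 261.2 → ξ₂ = 49.65 kmol/h, ξ₁ = 161.9 kmol/h.
Outlet amounts (n = n₀ + Σ ν·ξ):
  E: 352 − 1(161.9) − 2(49.65) = 90.82
  D: 1530 − 3(161.9) − 3(49.65) = 895.4
  H: 0 + 2(161.9) = 323.7
  F: 0 + 1(49.65) = 49.65
Total out = 1360 kmol/h; y_H = 323.7 / 1360 = 0.2381.

0.238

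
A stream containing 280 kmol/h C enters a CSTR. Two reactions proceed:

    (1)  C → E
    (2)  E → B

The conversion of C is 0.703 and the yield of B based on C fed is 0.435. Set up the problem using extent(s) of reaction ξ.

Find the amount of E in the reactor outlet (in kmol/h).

Conversion of C: C consumed = 1ξ₁ = 0.703 × 280 → ξ₁ = 196.8 kmol/h.
Yield of B: 1ξ₂ / 280 = 0.435 → ξ₂ = 121.8 kmol/h.
Outlet amounts (n = n₀ + Σ ν·ξ):
  C: 280 − 1(196.8) = 83.16
  E: 0 + 1(196.8) − 1(121.8) = 75.04
  B: 0 + 1(121.8) = 121.8

75 kmol/h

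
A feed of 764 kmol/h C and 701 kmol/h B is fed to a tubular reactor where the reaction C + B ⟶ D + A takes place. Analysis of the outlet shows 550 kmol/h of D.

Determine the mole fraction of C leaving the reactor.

For D: n = n₀ + 1ξ → 550 = 0 + 1ξ, giving ξ = 550 kmol/h.
Outlet amounts (n = n₀ + ν ξ):
  C: 764 − 1(550) = 214
  B: 701 − 1(550) = 151
  D: 0 + 1(550) = 550
  A: 0 + 1(550) = 550
Total out = 1465 kmol/h; y_C = 214 / 1465 = 0.1461.

0.146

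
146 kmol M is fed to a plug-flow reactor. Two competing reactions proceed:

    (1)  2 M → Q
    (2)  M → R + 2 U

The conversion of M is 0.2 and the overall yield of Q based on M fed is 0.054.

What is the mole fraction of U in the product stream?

Yield of Q: 1ξ₁ / 146 = 0.054 → ξ₁ = 7.884 kmol.
Conversion of M: 2ξ₁ + 1ξ₂ = 0.2 × 146 = 29.2 → ξ₂ = 13.43 kmol.
Outlet amounts (n = n₀ + Σ ν·ξ):
  M: 146 − 2(7.884) − 1(13.43) = 116.8
  Q: 0 + 1(7.884) = 7.884
  R: 0 + 1(13.43) = 13.43
  U: 0 + 2(13.43) = 26.86
Total out = 165 kmol; y_U = 26.86 / 165 = 0.1628.

0.163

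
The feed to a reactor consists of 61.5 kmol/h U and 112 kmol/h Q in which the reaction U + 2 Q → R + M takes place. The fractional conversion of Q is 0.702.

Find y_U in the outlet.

0.165

Q reacted = 0.702 × 112 = 78.62 kmol/h; ν_Q = −2, so ξ = 78.62/2 = 39.31 kmol/h.
Outlet amounts (n = n₀ + ν ξ):
  U: 61.5 − 1(39.31) = 22.19
  Q: 112 − 2(39.31) = 33.38
  R: 0 + 1(39.31) = 39.31
  M: 0 + 1(39.31) = 39.31
Total out = 134.2 kmol/h; y_U = 22.19 / 134.2 = 0.1654.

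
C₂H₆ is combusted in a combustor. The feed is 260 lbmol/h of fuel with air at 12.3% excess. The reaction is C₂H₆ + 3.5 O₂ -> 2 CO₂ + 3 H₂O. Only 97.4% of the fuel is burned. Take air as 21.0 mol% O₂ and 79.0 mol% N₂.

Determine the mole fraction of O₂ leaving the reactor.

0.0258

Stoichiometric O₂ = 3.5 × 260 = 910 lbmol/h; O₂ fed = 910 × 1.123 = 1022 lbmol/h.
N₂ fed = 1022 × 79/21 = 3844 lbmol/h.
Fuel reacted = 0.974 × 260 → ξ = 253.2 lbmol/h.
Outlet (n = n₀ + ν ξ):
  C₂H₆: 260 − 1(253.2) = 6.76
  O₂: 1022 − 3.5(253.2) = 135.6
  N₂: 3844 (inert)
  CO₂: 0 + 2(253.2) = 506.5
  H₂O: 0 + 3(253.2) = 759.7
Total out = 5253 lbmol/h; y_O₂ = 135.6 / 5253 = 0.02581.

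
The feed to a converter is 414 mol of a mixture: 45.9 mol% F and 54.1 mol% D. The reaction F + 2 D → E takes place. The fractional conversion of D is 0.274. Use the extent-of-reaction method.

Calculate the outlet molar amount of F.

159 mol

D reacted = 0.274 × 224 = 61.37 mol; ν_D = −2, so ξ = 61.37/2 = 30.68 mol.
Outlet amounts (n = n₀ + ν ξ):
  F: 190 − 1(30.68) = 159.3
  D: 224 − 2(30.68) = 162.6
  E: 0 + 1(30.68) = 30.68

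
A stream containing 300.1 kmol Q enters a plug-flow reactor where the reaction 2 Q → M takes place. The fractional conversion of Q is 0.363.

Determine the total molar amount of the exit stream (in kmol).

246 kmol

Q reacted = 0.363 × 300.1 = 108.9 kmol; ν_Q = −2, so ξ = 108.9/2 = 54.47 kmol.
Outlet amounts (n = n₀ + ν ξ):
  Q: 300.1 − 2(54.47) = 191.2
  M: 0 + 1(54.47) = 54.47
Total out = 191.2 + 54.47 = 245.6 kmol.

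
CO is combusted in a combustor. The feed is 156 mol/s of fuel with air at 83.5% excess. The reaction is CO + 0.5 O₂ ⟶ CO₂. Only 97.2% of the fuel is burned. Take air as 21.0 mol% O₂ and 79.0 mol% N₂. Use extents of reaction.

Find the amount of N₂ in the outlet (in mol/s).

Stoichiometric O₂ = 0.5 × 156 = 78 mol/s; O₂ fed = 78 × 1.835 = 143.1 mol/s.
N₂ fed = 143.1 × 79/21 = 538.4 mol/s.
Fuel reacted = 0.972 × 156 → ξ = 151.6 mol/s.
Outlet (n = n₀ + ν ξ):
  CO: 156 − 1(151.6) = 4.368
  O₂: 143.1 − 0.5(151.6) = 67.31
  N₂: 538.4 (inert)
  CO₂: 0 + 1(151.6) = 151.6

538 mol/s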